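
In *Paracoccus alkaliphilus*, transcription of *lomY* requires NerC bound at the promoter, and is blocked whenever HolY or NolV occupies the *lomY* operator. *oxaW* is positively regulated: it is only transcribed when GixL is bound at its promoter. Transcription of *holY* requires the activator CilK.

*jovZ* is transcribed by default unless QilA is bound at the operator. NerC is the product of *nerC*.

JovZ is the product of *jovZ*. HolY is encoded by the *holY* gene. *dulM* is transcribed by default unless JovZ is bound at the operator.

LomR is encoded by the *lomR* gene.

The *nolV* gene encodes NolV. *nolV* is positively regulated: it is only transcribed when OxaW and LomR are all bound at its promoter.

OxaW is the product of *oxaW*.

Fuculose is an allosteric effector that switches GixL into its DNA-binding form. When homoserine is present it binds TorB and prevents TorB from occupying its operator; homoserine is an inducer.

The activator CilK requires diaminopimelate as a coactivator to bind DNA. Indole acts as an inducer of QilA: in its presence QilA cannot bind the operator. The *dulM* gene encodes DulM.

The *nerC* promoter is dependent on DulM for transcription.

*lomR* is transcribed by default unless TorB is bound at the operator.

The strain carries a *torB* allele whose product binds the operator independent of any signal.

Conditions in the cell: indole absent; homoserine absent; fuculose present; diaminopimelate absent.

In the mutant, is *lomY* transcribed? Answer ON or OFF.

ON

Indole is absent, so QilA is active.
With repressor QilA bound, *jovZ* is not transcribed.
So JovZ is not produced.
With no repressor bound, *dulM* is transcribed.
So DulM is produced and active.
No repressor is bound and DulM is active, so *nerC* is transcribed.
So NerC is produced and active.
Diaminopimelate is absent, so CilK is inactive.
Required activator CilK is absent, so *holY* is not transcribed.
So HolY is not produced.
Fuculose is present, so GixL is active.
No repressor is bound and GixL is active, so *oxaW* is transcribed.
So OxaW is produced and active.
TorB is constitutively active in this strain.
With repressor TorB bound, *lomR* is not transcribed.
So LomR is not produced.
Required activator LomR is absent, so *nolV* is not transcribed.
So NolV is not produced.
No repressor is bound and NerC is active, so *lomY* is transcribed.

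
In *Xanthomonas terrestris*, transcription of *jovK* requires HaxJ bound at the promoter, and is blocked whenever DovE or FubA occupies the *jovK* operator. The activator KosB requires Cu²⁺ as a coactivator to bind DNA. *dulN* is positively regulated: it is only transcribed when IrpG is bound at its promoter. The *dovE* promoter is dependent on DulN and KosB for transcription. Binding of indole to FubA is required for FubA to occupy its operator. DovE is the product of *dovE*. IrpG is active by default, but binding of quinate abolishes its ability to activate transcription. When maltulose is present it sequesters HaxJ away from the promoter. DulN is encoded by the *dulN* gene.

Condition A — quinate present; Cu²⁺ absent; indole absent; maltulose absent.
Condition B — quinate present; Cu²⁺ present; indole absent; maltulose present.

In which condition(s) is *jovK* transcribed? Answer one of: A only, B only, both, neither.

A only

Condition A:
Quinate is present, so IrpG is inactive.
Required activator IrpG is absent, so *dulN* is not transcribed.
So DulN is not produced.
Cu²⁺ is absent, so KosB is inactive.
Required activator DulN is absent, so *dovE* is not transcribed.
So DovE is not produced.
Indole is absent, so FubA is inactive.
Maltulose is absent, so HaxJ is active.
No repressor is bound and HaxJ is active, so *jovK* is transcribed.
→ *jovK* is ON in A.
Condition B:
Quinate is present, so IrpG is inactive.
Required activator IrpG is absent, so *dulN* is not transcribed.
So DulN is not produced.
Cu²⁺ is present, so KosB is active.
Required activator DulN is absent, so *dovE* is not transcribed.
So DovE is not produced.
Indole is absent, so FubA is inactive.
Maltulose is present, so HaxJ is inactive.
Required activator HaxJ is absent, so *jovK* is not transcribed.
→ *jovK* is OFF in B.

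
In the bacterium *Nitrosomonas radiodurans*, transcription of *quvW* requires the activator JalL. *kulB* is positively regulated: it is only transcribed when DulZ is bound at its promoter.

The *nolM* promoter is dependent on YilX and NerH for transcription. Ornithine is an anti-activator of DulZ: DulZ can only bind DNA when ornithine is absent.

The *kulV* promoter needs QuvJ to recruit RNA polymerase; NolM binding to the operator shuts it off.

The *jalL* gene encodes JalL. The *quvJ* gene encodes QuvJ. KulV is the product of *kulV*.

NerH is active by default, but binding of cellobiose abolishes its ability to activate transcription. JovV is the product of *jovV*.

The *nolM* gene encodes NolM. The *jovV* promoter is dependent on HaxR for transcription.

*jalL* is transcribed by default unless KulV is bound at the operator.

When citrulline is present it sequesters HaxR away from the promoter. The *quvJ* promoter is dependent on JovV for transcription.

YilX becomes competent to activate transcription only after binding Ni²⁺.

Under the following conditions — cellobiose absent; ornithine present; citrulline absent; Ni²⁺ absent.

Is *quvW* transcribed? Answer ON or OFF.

OFF

Citrulline is absent, so HaxR is active.
No repressor is bound and HaxR is active, so *jovV* is transcribed.
So JovV is produced and active.
No repressor is bound and JovV is active, so *quvJ* is transcribed.
So QuvJ is produced and active.
Ni²⁺ is absent, so YilX is inactive.
Cellobiose is absent, so NerH is active.
Required activator YilX is absent, so *nolM* is not transcribed.
So NolM is not produced.
No repressor is bound and QuvJ is active, so *kulV* is transcribed.
So KulV is produced and active.
With repressor KulV bound, *jalL* is not transcribed.
So JalL is not produced.
Required activator JalL is absent, so *quvW* is not transcribed.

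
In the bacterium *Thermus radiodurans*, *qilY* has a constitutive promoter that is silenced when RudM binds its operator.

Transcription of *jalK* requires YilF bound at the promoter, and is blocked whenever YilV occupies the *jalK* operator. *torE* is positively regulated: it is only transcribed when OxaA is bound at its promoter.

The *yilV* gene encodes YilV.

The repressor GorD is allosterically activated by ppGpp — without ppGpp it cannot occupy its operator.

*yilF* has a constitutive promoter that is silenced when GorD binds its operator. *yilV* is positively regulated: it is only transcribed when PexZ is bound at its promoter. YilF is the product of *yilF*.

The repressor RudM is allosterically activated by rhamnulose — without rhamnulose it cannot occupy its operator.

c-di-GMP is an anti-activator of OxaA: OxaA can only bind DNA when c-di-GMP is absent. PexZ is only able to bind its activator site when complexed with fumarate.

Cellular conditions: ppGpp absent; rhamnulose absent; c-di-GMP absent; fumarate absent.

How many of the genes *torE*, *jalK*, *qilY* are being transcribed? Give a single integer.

3

c-di-GMP is absent, so OxaA is active.
No repressor is bound and OxaA is active, so *torE* is transcribed.
→ *torE* is ON.
Fumarate is absent, so PexZ is inactive.
Required activator PexZ is absent, so *yilV* is not transcribed.
So YilV is not produced.
ppGpp is absent, so GorD is inactive.
With no repressor bound, *yilF* is transcribed.
So YilF is produced and active.
No repressor is bound and YilF is active, so *jalK* is transcribed.
→ *jalK* is ON.
Rhamnulose is absent, so RudM is inactive.
With no repressor bound, *qilY* is transcribed.
→ *qilY* is ON.
3 of the 3 genes are transcribed.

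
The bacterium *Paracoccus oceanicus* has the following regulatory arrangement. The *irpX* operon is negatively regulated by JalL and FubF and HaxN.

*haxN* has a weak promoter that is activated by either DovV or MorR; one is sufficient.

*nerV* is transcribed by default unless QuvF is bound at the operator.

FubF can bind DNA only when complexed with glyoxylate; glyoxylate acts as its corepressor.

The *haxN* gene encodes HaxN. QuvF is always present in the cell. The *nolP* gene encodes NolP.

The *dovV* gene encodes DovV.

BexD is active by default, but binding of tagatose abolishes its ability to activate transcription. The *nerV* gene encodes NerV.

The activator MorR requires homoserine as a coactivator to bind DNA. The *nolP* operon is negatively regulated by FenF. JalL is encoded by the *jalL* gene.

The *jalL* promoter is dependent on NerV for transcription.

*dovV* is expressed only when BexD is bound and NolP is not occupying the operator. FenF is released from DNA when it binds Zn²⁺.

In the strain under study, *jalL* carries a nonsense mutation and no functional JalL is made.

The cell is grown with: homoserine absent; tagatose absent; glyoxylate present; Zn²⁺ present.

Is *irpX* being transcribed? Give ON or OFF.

OFF

JalL is non-functional in this strain, so it has no effect.
Glyoxylate is present, so FubF is active.
Zn²⁺ is present, so FenF is inactive.
With no repressor bound, *nolP* is transcribed.
So NolP is produced and active.
Tagatose is absent, so BexD is active.
With repressor NolP bound, *dovV* is not transcribed.
So DovV is not produced.
Homoserine is absent, so MorR is inactive.
No activator is available at the *haxN* promoter, so *haxN* is not transcribed.
So HaxN is not produced.
With repressor FubF bound, *irpX* is not transcribed.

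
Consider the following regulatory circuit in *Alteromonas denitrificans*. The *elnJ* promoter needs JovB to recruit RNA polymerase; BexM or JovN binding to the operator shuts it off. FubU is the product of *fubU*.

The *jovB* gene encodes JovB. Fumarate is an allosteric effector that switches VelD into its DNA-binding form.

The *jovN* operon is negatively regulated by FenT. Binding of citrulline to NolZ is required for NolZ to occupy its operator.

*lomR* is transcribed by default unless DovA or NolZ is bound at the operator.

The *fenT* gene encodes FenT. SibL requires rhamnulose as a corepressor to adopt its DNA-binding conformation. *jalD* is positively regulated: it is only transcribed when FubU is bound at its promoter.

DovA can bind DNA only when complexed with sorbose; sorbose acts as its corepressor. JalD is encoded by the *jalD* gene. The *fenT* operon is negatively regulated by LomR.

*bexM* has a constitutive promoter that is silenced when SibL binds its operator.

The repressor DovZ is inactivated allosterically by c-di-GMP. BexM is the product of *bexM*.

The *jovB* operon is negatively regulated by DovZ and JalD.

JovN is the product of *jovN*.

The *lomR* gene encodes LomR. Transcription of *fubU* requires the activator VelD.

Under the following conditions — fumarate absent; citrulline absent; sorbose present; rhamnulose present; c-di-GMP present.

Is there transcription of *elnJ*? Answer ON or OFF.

ON

Rhamnulose is present, so SibL is active.
With repressor SibL bound, *bexM* is not transcribed.
So BexM is not produced.
Sorbose is present, so DovA is active.
Citrulline is absent, so NolZ is inactive.
With repressor DovA bound, *lomR* is not transcribed.
So LomR is not produced.
With no repressor bound, *fenT* is transcribed.
So FenT is produced and active.
With repressor FenT bound, *jovN* is not transcribed.
So JovN is not produced.
c-di-GMP is present, so DovZ is inactive.
Fumarate is absent, so VelD is inactive.
Required activator VelD is absent, so *fubU* is not transcribed.
So FubU is not produced.
Required activator FubU is absent, so *jalD* is not transcribed.
So JalD is not produced.
With no repressor bound, *jovB* is transcribed.
So JovB is produced and active.
No repressor is bound and JovB is active, so *elnJ* is transcribed.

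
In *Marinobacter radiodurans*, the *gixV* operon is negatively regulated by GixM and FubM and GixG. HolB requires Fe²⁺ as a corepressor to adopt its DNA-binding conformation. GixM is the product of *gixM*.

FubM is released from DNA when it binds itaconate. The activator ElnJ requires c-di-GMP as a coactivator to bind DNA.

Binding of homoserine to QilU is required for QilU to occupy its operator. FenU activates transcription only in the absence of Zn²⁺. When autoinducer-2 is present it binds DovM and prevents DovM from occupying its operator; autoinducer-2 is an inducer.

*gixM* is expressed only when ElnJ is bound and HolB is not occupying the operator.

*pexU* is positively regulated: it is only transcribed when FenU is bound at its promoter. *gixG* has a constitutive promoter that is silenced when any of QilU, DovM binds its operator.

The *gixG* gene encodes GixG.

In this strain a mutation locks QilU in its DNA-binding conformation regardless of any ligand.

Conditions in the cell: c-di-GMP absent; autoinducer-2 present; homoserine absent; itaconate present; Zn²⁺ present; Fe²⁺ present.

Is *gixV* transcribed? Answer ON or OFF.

c-di-GMP is absent, so ElnJ is inactive.
Fe²⁺ is present, so HolB is active.
With repressor HolB bound, *gixM* is not transcribed.
So GixM is not produced.
Itaconate is present, so FubM is inactive.
QilU is constitutively active in this strain.
Autoinducer-2 is present, so DovM is inactive.
With repressor QilU bound, *gixG* is not transcribed.
So GixG is not produced.
With no repressor bound, *gixV* is transcribed.

ON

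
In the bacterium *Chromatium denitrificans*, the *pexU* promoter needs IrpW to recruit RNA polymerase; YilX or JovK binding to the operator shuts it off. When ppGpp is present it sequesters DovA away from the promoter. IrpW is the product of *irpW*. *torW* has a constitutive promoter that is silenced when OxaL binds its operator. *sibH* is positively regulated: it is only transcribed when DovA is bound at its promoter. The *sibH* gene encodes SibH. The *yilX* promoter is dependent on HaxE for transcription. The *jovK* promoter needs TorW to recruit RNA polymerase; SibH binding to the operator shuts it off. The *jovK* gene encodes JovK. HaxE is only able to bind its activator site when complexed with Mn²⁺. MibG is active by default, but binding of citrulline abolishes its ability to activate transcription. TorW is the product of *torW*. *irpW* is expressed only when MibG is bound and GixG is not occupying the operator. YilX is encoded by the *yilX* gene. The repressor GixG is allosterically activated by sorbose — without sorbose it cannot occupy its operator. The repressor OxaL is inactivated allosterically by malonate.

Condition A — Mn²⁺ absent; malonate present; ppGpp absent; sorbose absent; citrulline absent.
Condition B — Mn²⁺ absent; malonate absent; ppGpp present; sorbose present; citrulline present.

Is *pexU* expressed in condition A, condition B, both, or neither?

A only

Condition A:
Mn²⁺ is absent, so HaxE is inactive.
Required activator HaxE is absent, so *yilX* is not transcribed.
So YilX is not produced.
Malonate is present, so OxaL is inactive.
With no repressor bound, *torW* is transcribed.
So TorW is produced and active.
ppGpp is absent, so DovA is active.
No repressor is bound and DovA is active, so *sibH* is transcribed.
So SibH is produced and active.
With repressor SibH bound, *jovK* is not transcribed.
So JovK is not produced.
Sorbose is absent, so GixG is inactive.
Citrulline is absent, so MibG is active.
No repressor is bound and MibG is active, so *irpW* is transcribed.
So IrpW is produced and active.
No repressor is bound and IrpW is active, so *pexU* is transcribed.
→ *pexU* is ON in A.
Condition B:
Mn²⁺ is absent, so HaxE is inactive.
Required activator HaxE is absent, so *yilX* is not transcribed.
So YilX is not produced.
Malonate is absent, so OxaL is active.
With repressor OxaL bound, *torW* is not transcribed.
So TorW is not produced.
ppGpp is present, so DovA is inactive.
Required activator DovA is absent, so *sibH* is not transcribed.
So SibH is not produced.
Required activator TorW is absent, so *jovK* is not transcribed.
So JovK is not produced.
Sorbose is present, so GixG is active.
Citrulline is present, so MibG is inactive.
With repressor GixG bound, *irpW* is not transcribed.
So IrpW is not produced.
Required activator IrpW is absent, so *pexU* is not transcribed.
→ *pexU* is OFF in B.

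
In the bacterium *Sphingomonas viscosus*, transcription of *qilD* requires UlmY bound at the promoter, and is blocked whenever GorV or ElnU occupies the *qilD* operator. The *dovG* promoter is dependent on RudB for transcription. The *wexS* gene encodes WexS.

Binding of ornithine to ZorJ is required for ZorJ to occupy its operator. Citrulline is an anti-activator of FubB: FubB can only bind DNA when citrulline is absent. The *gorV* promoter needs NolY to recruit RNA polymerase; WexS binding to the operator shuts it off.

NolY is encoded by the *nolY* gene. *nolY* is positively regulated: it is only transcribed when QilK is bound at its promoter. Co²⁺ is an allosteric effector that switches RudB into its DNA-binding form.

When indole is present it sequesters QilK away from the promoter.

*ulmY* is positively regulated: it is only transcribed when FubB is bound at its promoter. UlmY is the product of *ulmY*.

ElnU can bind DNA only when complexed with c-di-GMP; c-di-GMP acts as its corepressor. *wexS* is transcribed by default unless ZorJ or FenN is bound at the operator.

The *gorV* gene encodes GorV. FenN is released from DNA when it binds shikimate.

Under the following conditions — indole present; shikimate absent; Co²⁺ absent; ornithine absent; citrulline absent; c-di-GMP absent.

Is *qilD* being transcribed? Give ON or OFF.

Ornithine is absent, so ZorJ is inactive.
Shikimate is absent, so FenN is active.
With repressor FenN bound, *wexS* is not transcribed.
So WexS is not produced.
Indole is present, so QilK is inactive.
Required activator QilK is absent, so *nolY* is not transcribed.
So NolY is not produced.
Required activator NolY is absent, so *gorV* is not transcribed.
So GorV is not produced.
c-di-GMP is absent, so ElnU is inactive.
Citrulline is absent, so FubB is active.
No repressor is bound and FubB is active, so *ulmY* is transcribed.
So UlmY is produced and active.
No repressor is bound and UlmY is active, so *qilD* is transcribed.

ON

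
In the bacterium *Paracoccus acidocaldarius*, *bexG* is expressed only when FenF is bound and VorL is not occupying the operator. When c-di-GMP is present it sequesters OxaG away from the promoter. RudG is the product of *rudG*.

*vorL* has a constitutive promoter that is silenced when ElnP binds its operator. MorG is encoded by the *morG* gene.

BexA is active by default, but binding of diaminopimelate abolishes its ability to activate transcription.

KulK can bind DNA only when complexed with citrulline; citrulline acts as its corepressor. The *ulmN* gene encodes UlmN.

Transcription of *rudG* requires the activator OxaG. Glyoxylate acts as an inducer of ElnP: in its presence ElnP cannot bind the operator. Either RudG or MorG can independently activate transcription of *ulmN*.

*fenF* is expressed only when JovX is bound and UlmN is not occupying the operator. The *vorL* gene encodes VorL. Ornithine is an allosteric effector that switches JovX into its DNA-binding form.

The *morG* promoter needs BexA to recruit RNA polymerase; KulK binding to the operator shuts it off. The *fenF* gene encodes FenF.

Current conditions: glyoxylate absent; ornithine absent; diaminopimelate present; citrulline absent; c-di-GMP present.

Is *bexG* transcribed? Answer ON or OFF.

Ornithine is absent, so JovX is inactive.
c-di-GMP is present, so OxaG is inactive.
Required activator OxaG is absent, so *rudG* is not transcribed.
So RudG is not produced.
Citrulline is absent, so KulK is inactive.
Diaminopimelate is present, so BexA is inactive.
Required activator BexA is absent, so *morG* is not transcribed.
So MorG is not produced.
No activator is available at the *ulmN* promoter, so *ulmN* is not transcribed.
So UlmN is not produced.
Required activator JovX is absent, so *fenF* is not transcribed.
So FenF is not produced.
Glyoxylate is absent, so ElnP is active.
With repressor ElnP bound, *vorL* is not transcribed.
So VorL is not produced.
Required activator FenF is absent, so *bexG* is not transcribed.

OFF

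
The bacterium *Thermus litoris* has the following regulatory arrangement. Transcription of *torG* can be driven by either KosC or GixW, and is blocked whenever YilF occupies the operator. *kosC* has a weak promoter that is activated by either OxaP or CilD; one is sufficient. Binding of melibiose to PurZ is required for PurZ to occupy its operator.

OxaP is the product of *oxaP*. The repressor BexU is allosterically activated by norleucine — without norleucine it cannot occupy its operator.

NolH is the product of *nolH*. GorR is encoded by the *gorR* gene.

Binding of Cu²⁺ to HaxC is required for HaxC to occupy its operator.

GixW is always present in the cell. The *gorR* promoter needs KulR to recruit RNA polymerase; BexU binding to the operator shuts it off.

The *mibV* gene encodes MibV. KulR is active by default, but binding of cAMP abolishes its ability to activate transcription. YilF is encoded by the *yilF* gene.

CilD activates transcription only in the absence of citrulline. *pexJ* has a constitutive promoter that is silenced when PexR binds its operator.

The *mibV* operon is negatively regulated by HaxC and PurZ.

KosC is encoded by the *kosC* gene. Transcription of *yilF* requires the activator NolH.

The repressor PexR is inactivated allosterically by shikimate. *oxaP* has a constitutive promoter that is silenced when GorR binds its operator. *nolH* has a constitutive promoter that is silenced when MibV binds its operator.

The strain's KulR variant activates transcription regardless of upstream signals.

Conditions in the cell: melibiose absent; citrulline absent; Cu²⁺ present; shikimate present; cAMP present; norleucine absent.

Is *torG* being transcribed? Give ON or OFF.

OFF

Norleucine is absent, so BexU is inactive.
KulR is constitutively active in this strain.
No repressor is bound and KulR is active, so *gorR* is transcribed.
So GorR is produced and active.
With repressor GorR bound, *oxaP* is not transcribed.
So OxaP is not produced.
Citrulline is absent, so CilD is active.
Activator CilD is present, so *kosC* is transcribed.
So KosC is produced and active.
GixW is produced constitutively and is active.
Cu²⁺ is present, so HaxC is active.
Melibiose is absent, so PurZ is inactive.
With repressor HaxC bound, *mibV* is not transcribed.
So MibV is not produced.
With no repressor bound, *nolH* is transcribed.
So NolH is produced and active.
No repressor is bound and NolH is active, so *yilF* is transcribed.
So YilF is produced and active.
With repressor YilF bound, *torG* is not transcribed.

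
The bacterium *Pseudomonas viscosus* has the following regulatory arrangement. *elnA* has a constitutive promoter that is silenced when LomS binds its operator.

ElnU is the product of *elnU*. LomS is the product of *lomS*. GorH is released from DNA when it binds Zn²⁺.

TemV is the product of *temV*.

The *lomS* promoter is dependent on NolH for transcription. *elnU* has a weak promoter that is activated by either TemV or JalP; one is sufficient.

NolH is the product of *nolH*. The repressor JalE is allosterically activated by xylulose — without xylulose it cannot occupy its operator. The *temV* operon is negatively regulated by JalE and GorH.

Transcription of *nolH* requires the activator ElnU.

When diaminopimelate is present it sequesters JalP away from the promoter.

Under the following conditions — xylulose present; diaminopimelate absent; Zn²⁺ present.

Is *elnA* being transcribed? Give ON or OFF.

Xylulose is present, so JalE is active.
Zn²⁺ is present, so GorH is inactive.
With repressor JalE bound, *temV* is not transcribed.
So TemV is not produced.
Diaminopimelate is absent, so JalP is active.
Activator JalP is present, so *elnU* is transcribed.
So ElnU is produced and active.
No repressor is bound and ElnU is active, so *nolH* is transcribed.
So NolH is produced and active.
No repressor is bound and NolH is active, so *lomS* is transcribed.
So LomS is produced and active.
With repressor LomS bound, *elnA* is not transcribed.

OFF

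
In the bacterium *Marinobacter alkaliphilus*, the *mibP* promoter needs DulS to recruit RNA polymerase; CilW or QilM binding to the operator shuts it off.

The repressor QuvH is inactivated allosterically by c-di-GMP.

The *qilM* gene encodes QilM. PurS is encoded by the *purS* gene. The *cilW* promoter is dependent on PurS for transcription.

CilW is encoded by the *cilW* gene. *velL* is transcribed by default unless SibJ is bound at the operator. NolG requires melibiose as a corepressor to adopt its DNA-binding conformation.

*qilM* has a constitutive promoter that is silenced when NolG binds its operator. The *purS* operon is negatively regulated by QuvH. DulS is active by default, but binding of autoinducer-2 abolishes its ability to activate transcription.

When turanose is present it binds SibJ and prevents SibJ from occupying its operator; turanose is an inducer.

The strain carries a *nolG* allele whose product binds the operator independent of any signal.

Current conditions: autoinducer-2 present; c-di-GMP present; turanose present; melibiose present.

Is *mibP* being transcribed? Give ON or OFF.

OFF

c-di-GMP is present, so QuvH is inactive.
With no repressor bound, *purS* is transcribed.
So PurS is produced and active.
No repressor is bound and PurS is active, so *cilW* is transcribed.
So CilW is produced and active.
Autoinducer-2 is present, so DulS is inactive.
NolG is constitutively active in this strain.
With repressor NolG bound, *qilM* is not transcribed.
So QilM is not produced.
With repressor CilW bound, *mibP* is not transcribed.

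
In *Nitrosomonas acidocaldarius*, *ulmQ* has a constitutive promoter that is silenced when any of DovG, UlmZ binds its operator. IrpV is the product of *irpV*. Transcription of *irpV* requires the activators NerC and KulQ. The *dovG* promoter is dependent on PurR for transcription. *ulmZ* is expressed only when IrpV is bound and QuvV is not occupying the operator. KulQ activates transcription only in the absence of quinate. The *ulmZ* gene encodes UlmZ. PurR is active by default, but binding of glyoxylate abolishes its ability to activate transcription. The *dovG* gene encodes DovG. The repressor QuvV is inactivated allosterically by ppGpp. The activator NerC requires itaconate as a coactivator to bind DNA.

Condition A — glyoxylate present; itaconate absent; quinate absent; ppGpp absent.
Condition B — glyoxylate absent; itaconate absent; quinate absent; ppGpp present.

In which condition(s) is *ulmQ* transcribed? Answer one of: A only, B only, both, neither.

Condition A:
Glyoxylate is present, so PurR is inactive.
Required activator PurR is absent, so *dovG* is not transcribed.
So DovG is not produced.
Itaconate is absent, so NerC is inactive.
Quinate is absent, so KulQ is active.
Required activator NerC is absent, so *irpV* is not transcribed.
So IrpV is not produced.
ppGpp is absent, so QuvV is active.
With repressor QuvV bound, *ulmZ* is not transcribed.
So UlmZ is not produced.
With no repressor bound, *ulmQ* is transcribed.
→ *ulmQ* is ON in A.
Condition B:
Glyoxylate is absent, so PurR is active.
No repressor is bound and PurR is active, so *dovG* is transcribed.
So DovG is produced and active.
Itaconate is absent, so NerC is inactive.
Quinate is absent, so KulQ is active.
Required activator NerC is absent, so *irpV* is not transcribed.
So IrpV is not produced.
ppGpp is present, so QuvV is inactive.
Required activator IrpV is absent, so *ulmZ* is not transcribed.
So UlmZ is not produced.
With repressor DovG bound, *ulmQ* is not transcribed.
→ *ulmQ* is OFF in B.

A only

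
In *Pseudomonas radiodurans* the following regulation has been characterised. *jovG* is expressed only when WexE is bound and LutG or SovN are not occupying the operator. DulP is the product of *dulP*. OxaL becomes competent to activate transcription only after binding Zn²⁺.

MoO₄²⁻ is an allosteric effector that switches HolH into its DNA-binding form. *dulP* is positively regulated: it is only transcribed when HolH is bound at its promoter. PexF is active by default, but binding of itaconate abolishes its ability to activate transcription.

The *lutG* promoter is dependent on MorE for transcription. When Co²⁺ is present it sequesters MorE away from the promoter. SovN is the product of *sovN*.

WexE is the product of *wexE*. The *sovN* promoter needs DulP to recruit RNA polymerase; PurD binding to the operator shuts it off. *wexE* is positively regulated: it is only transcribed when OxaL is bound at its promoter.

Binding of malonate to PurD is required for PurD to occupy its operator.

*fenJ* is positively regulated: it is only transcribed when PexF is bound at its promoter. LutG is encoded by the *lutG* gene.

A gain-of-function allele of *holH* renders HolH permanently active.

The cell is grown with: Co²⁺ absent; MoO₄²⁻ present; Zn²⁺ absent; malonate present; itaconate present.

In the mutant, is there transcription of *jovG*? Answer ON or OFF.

Zn²⁺ is absent, so OxaL is inactive.
Required activator OxaL is absent, so *wexE* is not transcribed.
So WexE is not produced.
Co²⁺ is absent, so MorE is active.
No repressor is bound and MorE is active, so *lutG* is transcribed.
So LutG is produced and active.
Malonate is present, so PurD is active.
HolH is constitutively active in this strain.
No repressor is bound and HolH is active, so *dulP* is transcribed.
So DulP is produced and active.
With repressor PurD bound, *sovN* is not transcribed.
So SovN is not produced.
With repressor LutG bound, *jovG* is not transcribed.

OFF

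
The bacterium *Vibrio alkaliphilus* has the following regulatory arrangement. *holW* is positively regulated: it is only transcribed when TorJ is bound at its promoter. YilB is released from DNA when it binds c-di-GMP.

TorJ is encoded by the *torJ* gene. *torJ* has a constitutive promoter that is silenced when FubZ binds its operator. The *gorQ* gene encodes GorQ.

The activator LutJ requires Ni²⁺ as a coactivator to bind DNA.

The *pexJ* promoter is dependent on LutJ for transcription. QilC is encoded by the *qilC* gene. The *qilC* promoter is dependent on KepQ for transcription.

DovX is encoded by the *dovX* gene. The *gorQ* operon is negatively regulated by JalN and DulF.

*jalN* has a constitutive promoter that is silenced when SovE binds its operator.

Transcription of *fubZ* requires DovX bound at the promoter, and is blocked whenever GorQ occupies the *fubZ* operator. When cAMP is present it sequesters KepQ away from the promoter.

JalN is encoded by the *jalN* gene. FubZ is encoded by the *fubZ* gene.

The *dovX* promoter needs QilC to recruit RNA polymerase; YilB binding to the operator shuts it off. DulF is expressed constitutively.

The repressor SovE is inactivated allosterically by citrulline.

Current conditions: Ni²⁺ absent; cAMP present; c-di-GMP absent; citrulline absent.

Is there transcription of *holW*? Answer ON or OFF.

Citrulline is absent, so SovE is active.
With repressor SovE bound, *jalN* is not transcribed.
So JalN is not produced.
DulF is produced constitutively and is active.
With repressor DulF bound, *gorQ* is not transcribed.
So GorQ is not produced.
c-di-GMP is absent, so YilB is active.
cAMP is present, so KepQ is inactive.
Required activator KepQ is absent, so *qilC* is not transcribed.
So QilC is not produced.
With repressor YilB bound, *dovX* is not transcribed.
So DovX is not produced.
Required activator DovX is absent, so *fubZ* is not transcribed.
So FubZ is not produced.
With no repressor bound, *torJ* is transcribed.
So TorJ is produced and active.
No repressor is bound and TorJ is active, so *holW* is transcribed.

ON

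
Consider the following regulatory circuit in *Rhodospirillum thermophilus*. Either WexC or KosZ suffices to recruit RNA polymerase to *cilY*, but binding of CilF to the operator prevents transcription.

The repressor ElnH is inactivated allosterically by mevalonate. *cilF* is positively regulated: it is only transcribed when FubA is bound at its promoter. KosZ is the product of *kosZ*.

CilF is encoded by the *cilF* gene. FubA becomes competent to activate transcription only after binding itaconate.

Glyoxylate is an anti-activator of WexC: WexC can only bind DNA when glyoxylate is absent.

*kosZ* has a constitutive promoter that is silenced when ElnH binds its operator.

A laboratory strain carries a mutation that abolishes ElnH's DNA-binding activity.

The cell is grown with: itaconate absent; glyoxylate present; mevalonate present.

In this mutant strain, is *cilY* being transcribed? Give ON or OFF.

Glyoxylate is present, so WexC is inactive.
ElnH is non-functional in this strain, so it has no effect.
With no repressor bound, *kosZ* is transcribed.
So KosZ is produced and active.
Itaconate is absent, so FubA is inactive.
Required activator FubA is absent, so *cilF* is not transcribed.
So CilF is not produced.
Activator KosZ is present, so *cilY* is transcribed.

ON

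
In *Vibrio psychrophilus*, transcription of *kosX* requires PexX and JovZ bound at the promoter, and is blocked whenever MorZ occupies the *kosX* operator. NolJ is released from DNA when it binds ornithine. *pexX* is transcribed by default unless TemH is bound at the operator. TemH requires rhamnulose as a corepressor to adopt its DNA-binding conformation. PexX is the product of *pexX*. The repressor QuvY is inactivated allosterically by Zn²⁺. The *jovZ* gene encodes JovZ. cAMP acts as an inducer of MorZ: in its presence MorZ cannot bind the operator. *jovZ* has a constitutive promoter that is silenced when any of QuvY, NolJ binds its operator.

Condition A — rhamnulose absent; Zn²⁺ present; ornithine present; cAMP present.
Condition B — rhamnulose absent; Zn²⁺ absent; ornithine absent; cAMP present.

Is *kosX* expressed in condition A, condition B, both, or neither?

Condition A:
Rhamnulose is absent, so TemH is inactive.
With no repressor bound, *pexX* is transcribed.
So PexX is produced and active.
Zn²⁺ is present, so QuvY is inactive.
Ornithine is present, so NolJ is inactive.
With no repressor bound, *jovZ* is transcribed.
So JovZ is produced and active.
cAMP is present, so MorZ is inactive.
No repressor is bound and PexX and JovZ are active, so *kosX* is transcribed.
→ *kosX* is ON in A.
Condition B:
Rhamnulose is absent, so TemH is inactive.
With no repressor bound, *pexX* is transcribed.
So PexX is produced and active.
Zn²⁺ is absent, so QuvY is active.
Ornithine is absent, so NolJ is active.
With repressor QuvY bound, *jovZ* is not transcribed.
So JovZ is not produced.
cAMP is present, so MorZ is inactive.
Required activator JovZ is absent, so *kosX* is not transcribed.
→ *kosX* is OFF in B.

A only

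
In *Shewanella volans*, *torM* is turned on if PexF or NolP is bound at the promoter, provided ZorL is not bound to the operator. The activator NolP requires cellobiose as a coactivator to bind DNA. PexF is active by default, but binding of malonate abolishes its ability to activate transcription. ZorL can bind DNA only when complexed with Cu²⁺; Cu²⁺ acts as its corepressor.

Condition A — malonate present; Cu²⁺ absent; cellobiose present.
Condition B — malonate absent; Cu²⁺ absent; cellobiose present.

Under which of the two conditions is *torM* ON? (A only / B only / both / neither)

both

Condition A:
Malonate is present, so PexF is inactive.
Cu²⁺ is absent, so ZorL is inactive.
Cellobiose is present, so NolP is active.
Activator NolP is present, so *torM* is transcribed.
→ *torM* is ON in A.
Condition B:
Malonate is absent, so PexF is active.
Cu²⁺ is absent, so ZorL is inactive.
Cellobiose is present, so NolP is active.
Activator PexF is present, so *torM* is transcribed.
→ *torM* is ON in B.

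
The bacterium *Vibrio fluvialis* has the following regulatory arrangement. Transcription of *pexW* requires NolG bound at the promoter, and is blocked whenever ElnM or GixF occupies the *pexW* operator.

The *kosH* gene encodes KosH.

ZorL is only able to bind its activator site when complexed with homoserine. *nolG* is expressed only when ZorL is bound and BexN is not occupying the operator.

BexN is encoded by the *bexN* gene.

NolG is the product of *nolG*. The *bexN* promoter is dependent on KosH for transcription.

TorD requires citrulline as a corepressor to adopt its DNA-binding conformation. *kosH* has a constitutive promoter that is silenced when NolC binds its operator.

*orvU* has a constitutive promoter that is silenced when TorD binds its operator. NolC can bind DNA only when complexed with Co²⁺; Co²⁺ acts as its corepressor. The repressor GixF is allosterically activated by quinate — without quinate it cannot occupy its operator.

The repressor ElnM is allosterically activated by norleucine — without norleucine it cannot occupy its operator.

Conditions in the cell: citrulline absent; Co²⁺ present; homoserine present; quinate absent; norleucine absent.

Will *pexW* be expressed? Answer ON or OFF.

Norleucine is absent, so ElnM is inactive.
Quinate is absent, so GixF is inactive.
Co²⁺ is present, so NolC is active.
With repressor NolC bound, *kosH* is not transcribed.
So KosH is not produced.
Required activator KosH is absent, so *bexN* is not transcribed.
So BexN is not produced.
Homoserine is present, so ZorL is active.
No repressor is bound and ZorL is active, so *nolG* is transcribed.
So NolG is produced and active.
No repressor is bound and NolG is active, so *pexW* is transcribed.

ON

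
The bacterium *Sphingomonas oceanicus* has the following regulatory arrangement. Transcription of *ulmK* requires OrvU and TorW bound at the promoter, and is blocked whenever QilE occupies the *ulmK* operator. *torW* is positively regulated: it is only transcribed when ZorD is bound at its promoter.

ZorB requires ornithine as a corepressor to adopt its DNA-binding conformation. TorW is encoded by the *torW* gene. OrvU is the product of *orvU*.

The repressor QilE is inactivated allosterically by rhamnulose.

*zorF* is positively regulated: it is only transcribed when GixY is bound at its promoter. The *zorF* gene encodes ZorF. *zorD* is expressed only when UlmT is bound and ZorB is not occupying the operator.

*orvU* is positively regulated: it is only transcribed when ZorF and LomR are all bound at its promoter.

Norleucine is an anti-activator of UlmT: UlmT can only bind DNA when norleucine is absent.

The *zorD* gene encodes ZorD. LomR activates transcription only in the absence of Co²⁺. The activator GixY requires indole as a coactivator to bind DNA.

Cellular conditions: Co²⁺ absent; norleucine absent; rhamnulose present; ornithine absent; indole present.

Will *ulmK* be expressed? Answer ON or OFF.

ON

Indole is present, so GixY is active.
No repressor is bound and GixY is active, so *zorF* is transcribed.
So ZorF is produced and active.
Co²⁺ is absent, so LomR is active.
No repressor is bound and ZorF and LomR are active, so *orvU* is transcribed.
So OrvU is produced and active.
Ornithine is absent, so ZorB is inactive.
Norleucine is absent, so UlmT is active.
No repressor is bound and UlmT is active, so *zorD* is transcribed.
So ZorD is produced and active.
No repressor is bound and ZorD is active, so *torW* is transcribed.
So TorW is produced and active.
Rhamnulose is present, so QilE is inactive.
No repressor is bound and OrvU and TorW are active, so *ulmK* is transcribed.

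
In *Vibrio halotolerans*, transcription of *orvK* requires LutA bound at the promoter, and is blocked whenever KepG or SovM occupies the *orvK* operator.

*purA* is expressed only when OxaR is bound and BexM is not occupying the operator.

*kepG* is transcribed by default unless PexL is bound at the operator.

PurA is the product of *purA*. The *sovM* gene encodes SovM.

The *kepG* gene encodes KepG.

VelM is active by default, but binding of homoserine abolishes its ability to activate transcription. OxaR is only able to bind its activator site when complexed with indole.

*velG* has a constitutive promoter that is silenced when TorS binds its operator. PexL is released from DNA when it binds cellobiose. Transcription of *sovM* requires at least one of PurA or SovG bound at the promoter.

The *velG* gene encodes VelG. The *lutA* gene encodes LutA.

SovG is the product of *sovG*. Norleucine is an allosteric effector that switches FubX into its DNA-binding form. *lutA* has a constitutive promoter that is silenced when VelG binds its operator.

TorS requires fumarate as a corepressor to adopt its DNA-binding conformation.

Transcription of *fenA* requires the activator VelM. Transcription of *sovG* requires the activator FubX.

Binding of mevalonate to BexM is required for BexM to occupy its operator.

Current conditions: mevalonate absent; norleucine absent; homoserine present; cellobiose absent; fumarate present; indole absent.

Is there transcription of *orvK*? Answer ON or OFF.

Cellobiose is absent, so PexL is active.
With repressor PexL bound, *kepG* is not transcribed.
So KepG is not produced.
Indole is absent, so OxaR is inactive.
Mevalonate is absent, so BexM is inactive.
Required activator OxaR is absent, so *purA* is not transcribed.
So PurA is not produced.
Norleucine is absent, so FubX is inactive.
Required activator FubX is absent, so *sovG* is not transcribed.
So SovG is not produced.
No activator is available at the *sovM* promoter, so *sovM* is not transcribed.
So SovM is not produced.
Fumarate is present, so TorS is active.
With repressor TorS bound, *velG* is not transcribed.
So VelG is not produced.
With no repressor bound, *lutA* is transcribed.
So LutA is produced and active.
No repressor is bound and LutA is active, so *orvK* is transcribed.

ON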